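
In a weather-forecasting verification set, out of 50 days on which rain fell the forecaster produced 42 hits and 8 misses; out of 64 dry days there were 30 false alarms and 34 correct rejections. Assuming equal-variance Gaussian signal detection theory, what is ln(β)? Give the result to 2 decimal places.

ln β = -0.49

H = 42/50 = 0.8400
FA = 30/64 = 0.4688
z(H) = z(0.8400) = 0.994
z(FA) = z(0.4688) = -0.078
ln β = −½·[z(H)² − z(FA)²] = −0.5 × (0.988 − 0.006) = -0.491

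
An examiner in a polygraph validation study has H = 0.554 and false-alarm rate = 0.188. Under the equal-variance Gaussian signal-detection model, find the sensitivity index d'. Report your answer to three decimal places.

d' = 1.021

z(H) = 0.1358
z(FA) = -0.8853
d' = z(H) − z(FA) = 0.1358 − (-0.8853) = 1.0211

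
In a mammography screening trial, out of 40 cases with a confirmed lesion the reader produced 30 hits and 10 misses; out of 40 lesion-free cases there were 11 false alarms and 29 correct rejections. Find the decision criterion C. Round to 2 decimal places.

C = -0.04

H = 30/40 = 0.7500
FA = 11/40 = 0.2750
Φ⁻¹(0.7500) = 0.674, Φ⁻¹(0.2750) = -0.598
c = −½·[z(H) + z(FA)] = −0.5 × (0.674 + (-0.598)) = -0.038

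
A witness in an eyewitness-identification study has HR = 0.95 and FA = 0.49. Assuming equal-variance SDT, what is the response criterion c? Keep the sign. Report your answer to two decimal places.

c = -0.81

Φ⁻¹(H) = Φ⁻¹(0.95) = 1.6449
Φ⁻¹(FA) = Φ⁻¹(0.49) = -0.0251
c = −½·[z(H) + z(FA)] = −0.5 × (1.6449 + (-0.0251)) = -0.8099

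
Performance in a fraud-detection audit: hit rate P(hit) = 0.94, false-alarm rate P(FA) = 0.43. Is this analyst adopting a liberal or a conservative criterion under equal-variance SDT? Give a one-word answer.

z(H) = 1.555, z(FA) = -0.176
c = −½·(z(H) + z(FA)) = -0.6895
c < 0 → liberal criterion (biased toward responding “yes”).

liberal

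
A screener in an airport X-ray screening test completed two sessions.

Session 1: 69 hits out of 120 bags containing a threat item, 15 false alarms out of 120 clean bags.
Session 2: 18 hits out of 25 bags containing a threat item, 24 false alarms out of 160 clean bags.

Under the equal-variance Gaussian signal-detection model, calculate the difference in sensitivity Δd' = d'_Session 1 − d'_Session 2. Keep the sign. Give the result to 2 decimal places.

Session 1: z(0.5750) = 0.189, z(0.1250) = -1.150, d' = 1.339
Session 2: z(0.7200) = 0.583, z(0.1500) = -1.036, d' = 1.619
Δd' = d'_Session 1 − d'_Session 2 = 1.339 − 1.619 = -0.280
Session 2 has the higher sensitivity.

Δd' = -0.28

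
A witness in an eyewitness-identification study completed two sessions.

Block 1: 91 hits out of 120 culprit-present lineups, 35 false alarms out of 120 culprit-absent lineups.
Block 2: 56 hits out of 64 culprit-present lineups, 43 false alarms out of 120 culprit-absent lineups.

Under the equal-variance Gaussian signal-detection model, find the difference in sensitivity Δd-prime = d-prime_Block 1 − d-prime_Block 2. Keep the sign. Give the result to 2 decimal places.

Δd-prime = -0.26

Block 1: z(0.7583) = 0.701, z(0.2917) = -0.548, d' = 1.249
Block 2: z(0.8750) = 1.150, z(0.3583) = -0.363, d' = 1.513
Δd' = d'_Block 1 − d'_Block 2 = 1.249 − 1.513 = -0.264
Block 2 has the higher sensitivity.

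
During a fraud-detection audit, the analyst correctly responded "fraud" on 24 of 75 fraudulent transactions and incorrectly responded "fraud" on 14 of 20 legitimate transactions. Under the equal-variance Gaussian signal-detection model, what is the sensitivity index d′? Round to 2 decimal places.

H = 24/75 = 0.3200
FA = 14/20 = 0.7000
z(H) = -0.4677
z(FA) = 0.5244
d' = z(H) − z(FA) = -0.4677 − 0.5244 = -0.9921

d′ = -0.99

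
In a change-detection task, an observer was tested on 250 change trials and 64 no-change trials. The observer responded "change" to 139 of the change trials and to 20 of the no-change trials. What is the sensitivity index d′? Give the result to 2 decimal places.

H = 139/250 = 0.5560
FA = 20/64 = 0.3125
Φ⁻¹(H) = Φ⁻¹(0.5560) = 0.1408
Φ⁻¹(FA) = Φ⁻¹(0.3125) = -0.4888
d' = z(H) − z(FA) = 0.1408 − (-0.4888) = 0.6296

d′ = 0.63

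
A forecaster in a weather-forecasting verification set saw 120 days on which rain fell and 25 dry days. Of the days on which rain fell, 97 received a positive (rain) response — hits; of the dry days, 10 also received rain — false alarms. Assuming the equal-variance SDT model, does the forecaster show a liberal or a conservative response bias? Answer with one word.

z(H) = 0.872, z(FA) = -0.253
c = −½·(z(H) + z(FA)) = -0.3095
c < 0 → liberal criterion (biased toward responding “yes”).

liberal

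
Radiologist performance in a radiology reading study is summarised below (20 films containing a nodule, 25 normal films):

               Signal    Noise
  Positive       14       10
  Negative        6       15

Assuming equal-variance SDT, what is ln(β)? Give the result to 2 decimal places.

ln β = -0.11

H = 14/20 = 0.7000
FA = 10/25 = 0.4000
Φ⁻¹(0.7000) = 0.524, Φ⁻¹(0.4000) = -0.253
ln β = −½·[z(H)² − z(FA)²] = −0.5 × (0.275 − 0.064) = -0.1055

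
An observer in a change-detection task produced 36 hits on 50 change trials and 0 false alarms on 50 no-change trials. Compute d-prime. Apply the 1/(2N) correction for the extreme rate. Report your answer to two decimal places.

d-prime = 2.91

The false-alarm rate is 0/50 = 0, so apply the 1/(2N) correction: FA → 1/(2·50) = 0.01000.
z(H) = z(0.72000) = 0.583
z(FA) = z(0.01000) = -2.326
d' = 0.583 − (-2.326) = 2.909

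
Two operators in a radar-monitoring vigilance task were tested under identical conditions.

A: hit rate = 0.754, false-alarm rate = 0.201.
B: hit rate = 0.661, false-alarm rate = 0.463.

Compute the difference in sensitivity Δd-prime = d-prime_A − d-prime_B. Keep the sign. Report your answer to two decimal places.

A: z(0.754) = 0.687, z(0.201) = -0.838, d' = 1.525
B: z(0.661) = 0.415, z(0.463) = -0.093, d' = 0.508
Δd' = d'_A − d'_B = 1.525 − 0.508 = 1.017
A has the higher sensitivity.

Δd-prime = 1.02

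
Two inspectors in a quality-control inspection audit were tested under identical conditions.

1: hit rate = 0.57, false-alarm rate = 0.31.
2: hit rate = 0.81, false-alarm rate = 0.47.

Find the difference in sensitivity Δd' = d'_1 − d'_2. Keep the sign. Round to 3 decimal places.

1: z(0.57) = 0.1764, z(0.31) = -0.4959, d' = 0.6723
2: z(0.81) = 0.8779, z(0.47) = -0.0753, d' = 0.9532
Δd' = d'_1 − d'_2 = 0.6723 − 0.9532 = -0.2809
2 has the higher sensitivity.

Δd' = -0.281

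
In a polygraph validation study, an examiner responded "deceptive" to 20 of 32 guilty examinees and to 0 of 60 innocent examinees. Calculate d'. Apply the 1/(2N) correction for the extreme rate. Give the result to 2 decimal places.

d' = 2.71

The false-alarm rate is 0/60 = 0, so apply the 1/(2N) correction: FA → 1/(2·60) = 0.00833.
z(H) = z(0.62500) = 0.319
z(FA) = z(0.00833) = -2.394
d' = 0.319 − (-2.394) = 2.713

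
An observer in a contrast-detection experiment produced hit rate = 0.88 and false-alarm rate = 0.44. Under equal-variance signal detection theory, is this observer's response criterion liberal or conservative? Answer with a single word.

liberal

z(H) = 1.175, z(FA) = -0.151
c = −½·(z(H) + z(FA)) = -0.512
c < 0 → liberal criterion (biased toward responding “yes”).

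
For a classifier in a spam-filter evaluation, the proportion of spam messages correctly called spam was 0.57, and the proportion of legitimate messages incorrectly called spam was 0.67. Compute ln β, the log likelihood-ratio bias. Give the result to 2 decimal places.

z(H) = z(0.57) = 0.176
z(FA) = z(0.67) = 0.440
ln β = −½·[z(H)² − z(FA)²] = −0.5 × (0.031 − 0.194) = 0.0815

ln β = 0.08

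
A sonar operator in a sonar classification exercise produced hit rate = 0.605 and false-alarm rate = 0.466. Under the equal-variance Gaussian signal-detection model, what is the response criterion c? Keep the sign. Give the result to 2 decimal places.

z(H) = z(0.605) = 0.266
z(FA) = z(0.466) = -0.085
c = −½·[z(H) + z(FA)] = −0.5 × (0.266 + (-0.085)) = -0.0905

c = -0.09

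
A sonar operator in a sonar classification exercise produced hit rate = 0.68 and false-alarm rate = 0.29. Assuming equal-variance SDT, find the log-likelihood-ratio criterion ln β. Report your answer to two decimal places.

ln β = 0.04

Φ⁻¹(H) = 0.468
Φ⁻¹(FA) = -0.553
ln β = −½·[z(H)² − z(FA)²] = −0.5 × (0.219 − 0.306) = 0.0435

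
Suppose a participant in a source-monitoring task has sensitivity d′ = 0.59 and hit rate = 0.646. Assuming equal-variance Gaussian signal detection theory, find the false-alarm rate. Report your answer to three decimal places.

z(hit rate) = z(0.646) = 0.3745
z(FA) = z(H) − d' = 0.3745 − 0.59 = -0.2155
false-alarm rate = Φ(-0.2155) = 0.4147

false-alarm rate = 0.415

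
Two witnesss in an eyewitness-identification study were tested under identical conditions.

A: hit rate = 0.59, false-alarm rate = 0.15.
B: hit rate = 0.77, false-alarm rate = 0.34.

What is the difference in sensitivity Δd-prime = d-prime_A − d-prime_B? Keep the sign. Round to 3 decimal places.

Δd-prime = 0.113

A: z(0.59) = 0.2275, z(0.15) = -1.0364, d' = 1.2639
B: z(0.77) = 0.7388, z(0.34) = -0.4125, d' = 1.1513
Δd' = d'_A − d'_B = 1.2639 − 1.1513 = 0.1126
A has the higher sensitivity.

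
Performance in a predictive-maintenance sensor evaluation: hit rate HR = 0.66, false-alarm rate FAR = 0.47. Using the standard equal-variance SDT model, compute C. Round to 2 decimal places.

z(0.66) = 0.412, z(0.47) = -0.075
c = −½·[z(H) + z(FA)] = −0.5 × (0.412 + (-0.075)) = -0.1685
c < 0: the model has a liberal response bias.

C = -0.17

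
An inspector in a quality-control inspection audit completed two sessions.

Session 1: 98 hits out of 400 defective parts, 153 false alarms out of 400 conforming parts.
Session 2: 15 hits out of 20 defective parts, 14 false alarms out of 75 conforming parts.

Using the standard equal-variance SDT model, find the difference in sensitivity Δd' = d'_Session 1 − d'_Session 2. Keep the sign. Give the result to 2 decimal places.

Session 1: z(0.2450) = -0.690, z(0.3825) = -0.299, d' = -0.391
Session 2: z(0.7500) = 0.674, z(0.1867) = -0.890, d' = 1.564
Δd' = d'_Session 1 − d'_Session 2 = -0.391 − 1.564 = -1.955
Session 2 has the higher sensitivity.

Δd' = -1.96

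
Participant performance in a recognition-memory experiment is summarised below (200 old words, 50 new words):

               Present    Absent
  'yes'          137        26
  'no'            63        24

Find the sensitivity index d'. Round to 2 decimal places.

H = 137/200 = 0.6850
FA = 26/50 = 0.5200
z(0.6850) = 0.482, z(0.5200) = 0.050
d' = z(H) − z(FA) = 0.482 − 0.050 = 0.432

d' = 0.43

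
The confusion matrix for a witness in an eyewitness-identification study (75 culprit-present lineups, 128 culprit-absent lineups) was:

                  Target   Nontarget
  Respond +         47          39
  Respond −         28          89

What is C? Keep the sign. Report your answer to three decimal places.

H = 47/75 = 0.6267
FA = 39/128 = 0.3047
z(0.6267) = 0.3231, z(0.3047) = -0.5109
c = −½·[z(H) + z(FA)] = −0.5 × (0.3231 + (-0.5109)) = 0.0939
c > 0: the witness has a conservative response bias.

C = 0.094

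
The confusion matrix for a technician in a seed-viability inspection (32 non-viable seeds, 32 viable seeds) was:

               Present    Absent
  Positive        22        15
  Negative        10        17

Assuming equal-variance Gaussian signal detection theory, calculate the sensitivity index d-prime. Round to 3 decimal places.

d-prime = 0.567

H = 22/32 = 0.6875
FA = 15/32 = 0.4688
Φ⁻¹(0.6875) = 0.4888, Φ⁻¹(0.4688) = -0.0783
d' = z(H) − z(FA) = 0.4888 − (-0.0783) = 0.5671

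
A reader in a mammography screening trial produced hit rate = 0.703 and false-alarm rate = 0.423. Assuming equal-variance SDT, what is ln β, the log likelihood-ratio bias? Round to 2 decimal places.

ln β = -0.12

z(H) = 0.533
z(FA) = -0.194
ln β = −½·[z(H)² − z(FA)²] = −0.5 × (0.284 − 0.038) = -0.123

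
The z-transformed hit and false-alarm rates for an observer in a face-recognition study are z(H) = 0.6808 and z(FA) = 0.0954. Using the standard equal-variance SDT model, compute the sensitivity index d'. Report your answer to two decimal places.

d' = 0.59

d' = z(H) − z(FA) = 0.6808 − 0.0954 = 0.5854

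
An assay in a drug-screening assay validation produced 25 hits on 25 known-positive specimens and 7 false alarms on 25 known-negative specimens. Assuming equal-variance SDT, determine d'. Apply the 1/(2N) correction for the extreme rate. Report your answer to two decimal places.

The hit rate is 25/25 = 1, so apply the 1/(2N) correction: H → 1 − 1/(2·25) = 0.98000.
z(H) = z(0.98000) = 2.054
z(FA) = z(0.28000) = -0.583
d' = 2.054 − (-0.583) = 2.637

d' = 2.64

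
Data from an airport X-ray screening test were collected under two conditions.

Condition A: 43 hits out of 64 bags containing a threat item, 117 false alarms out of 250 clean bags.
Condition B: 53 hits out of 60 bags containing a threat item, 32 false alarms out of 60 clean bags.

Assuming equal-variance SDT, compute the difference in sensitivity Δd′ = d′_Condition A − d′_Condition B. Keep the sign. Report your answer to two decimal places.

Condition A: z(0.6719) = 0.445, z(0.4680) = -0.080, d' = 0.525
Condition B: z(0.8833) = 1.192, z(0.5333) = 0.084, d' = 1.108
Δd' = d'_Condition A − d'_Condition B = 0.525 − 1.108 = -0.583
Condition B has the higher sensitivity.

Δd′ = -0.58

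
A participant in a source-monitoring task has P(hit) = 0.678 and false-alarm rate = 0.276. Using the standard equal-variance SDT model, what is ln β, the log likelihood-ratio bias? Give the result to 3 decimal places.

z(0.678) = 0.4621, z(0.276) = -0.5948
ln β = −½·[z(H)² − z(FA)²] = −0.5 × (0.2135 − 0.3538) = 0.07015

ln β = 0.070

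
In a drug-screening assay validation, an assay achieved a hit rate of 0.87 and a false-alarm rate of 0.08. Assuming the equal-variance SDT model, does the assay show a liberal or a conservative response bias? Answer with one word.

conservative

z(H) = 1.126, z(FA) = -1.405
c = −½·(z(H) + z(FA)) = 0.1395
c > 0 → conservative criterion (biased toward responding “no”).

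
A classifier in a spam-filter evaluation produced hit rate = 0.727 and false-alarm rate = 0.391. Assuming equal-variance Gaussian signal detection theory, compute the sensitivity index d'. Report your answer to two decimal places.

z(H) = z(0.727) = 0.604
z(FA) = z(0.391) = -0.277
d' = z(H) − z(FA) = 0.604 − (-0.277) = 0.881

d' = 0.88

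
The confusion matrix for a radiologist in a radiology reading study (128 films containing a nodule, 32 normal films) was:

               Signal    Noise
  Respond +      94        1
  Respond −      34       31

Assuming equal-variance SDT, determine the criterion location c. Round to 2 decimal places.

H = 94/128 = 0.7344
FA = 1/32 = 0.0312
Φ⁻¹(H) = Φ⁻¹(0.7344) = 0.626
Φ⁻¹(FA) = Φ⁻¹(0.0312) = -1.863
c = −½·[z(H) + z(FA)] = −0.5 × (0.626 + (-1.863)) = 0.6185

c = 0.62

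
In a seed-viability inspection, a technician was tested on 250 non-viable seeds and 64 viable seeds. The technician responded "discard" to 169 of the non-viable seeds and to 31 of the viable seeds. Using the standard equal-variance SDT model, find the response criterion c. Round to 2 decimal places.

c = -0.21

H = 169/250 = 0.6760
FA = 31/64 = 0.4844
Φ⁻¹(H) = Φ⁻¹(0.6760) = 0.457
Φ⁻¹(FA) = Φ⁻¹(0.4844) = -0.039
c = −½·[z(H) + z(FA)] = −0.5 × (0.457 + (-0.039)) = -0.209
c < 0: the technician has a liberal response bias.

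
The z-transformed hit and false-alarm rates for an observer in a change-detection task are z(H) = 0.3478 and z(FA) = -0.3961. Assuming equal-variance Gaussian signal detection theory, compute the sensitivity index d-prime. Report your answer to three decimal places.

d-prime = 0.744

d' = z(H) − z(FA) = 0.3478 − (-0.3961) = 0.7439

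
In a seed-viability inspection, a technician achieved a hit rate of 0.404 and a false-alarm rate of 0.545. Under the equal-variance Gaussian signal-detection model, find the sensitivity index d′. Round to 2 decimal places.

d′ = -0.36

z(H) = -0.2430
z(FA) = 0.1130
d' = z(H) − z(FA) = -0.2430 − 0.1130 = -0.3560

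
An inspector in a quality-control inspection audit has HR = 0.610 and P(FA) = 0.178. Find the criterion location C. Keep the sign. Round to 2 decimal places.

Φ⁻¹(H) = Φ⁻¹(0.610) = 0.2793
Φ⁻¹(FA) = Φ⁻¹(0.178) = -0.9230
c = −½·[z(H) + z(FA)] = −0.5 × (0.2793 + (-0.9230)) = 0.32185

C = 0.32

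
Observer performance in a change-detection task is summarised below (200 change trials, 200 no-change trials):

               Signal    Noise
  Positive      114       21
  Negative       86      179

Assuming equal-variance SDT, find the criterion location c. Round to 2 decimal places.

c = 0.54

H = 114/200 = 0.5700
FA = 21/200 = 0.1050
z(H) = 0.1764
z(FA) = -1.2536
c = −½·[z(H) + z(FA)] = −0.5 × (0.1764 + (-1.2536)) = 0.5386
c > 0: the observer has a conservative response bias.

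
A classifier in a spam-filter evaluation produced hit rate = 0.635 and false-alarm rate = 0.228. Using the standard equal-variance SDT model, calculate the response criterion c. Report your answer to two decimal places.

Φ⁻¹(0.635) = 0.3451, Φ⁻¹(0.228) = -0.7454
c = −½·[z(H) + z(FA)] = −0.5 × (0.3451 + (-0.7454)) = 0.20015
c > 0: the classifier has a conservative response bias.

c = 0.20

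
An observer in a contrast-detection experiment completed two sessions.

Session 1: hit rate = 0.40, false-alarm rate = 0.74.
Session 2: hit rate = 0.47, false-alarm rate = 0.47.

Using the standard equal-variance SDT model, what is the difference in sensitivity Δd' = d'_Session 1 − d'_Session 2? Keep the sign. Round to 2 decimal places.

Session 1: z(0.40) = -0.253, z(0.74) = 0.643, d' = -0.896
Session 2: z(0.47) = -0.075, z(0.47) = -0.075, d' = 0.000
Δd' = d'_Session 1 − d'_Session 2 = -0.896 − 0.000 = -0.896
Session 2 has the higher sensitivity.

Δd' = -0.90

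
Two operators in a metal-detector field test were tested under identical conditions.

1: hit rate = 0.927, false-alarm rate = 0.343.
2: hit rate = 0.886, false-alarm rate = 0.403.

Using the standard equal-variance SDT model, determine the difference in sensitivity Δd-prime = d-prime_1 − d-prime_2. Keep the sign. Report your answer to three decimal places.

Δd-prime = 0.407

1: z(0.927) = 1.4538, z(0.343) = -0.4043, d' = 1.8581
2: z(0.886) = 1.2055, z(0.403) = -0.2456, d' = 1.4511
Δd' = d'_1 − d'_2 = 1.8581 − 1.4511 = 0.4070
1 has the higher sensitivity.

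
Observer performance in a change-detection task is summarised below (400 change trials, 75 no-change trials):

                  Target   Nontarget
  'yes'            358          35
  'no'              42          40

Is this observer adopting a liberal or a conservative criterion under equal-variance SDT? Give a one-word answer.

liberal

z(H) = 1.254, z(FA) = -0.084
c = −½·(z(H) + z(FA)) = -0.585
c < 0 → liberal criterion (biased toward responding “yes”).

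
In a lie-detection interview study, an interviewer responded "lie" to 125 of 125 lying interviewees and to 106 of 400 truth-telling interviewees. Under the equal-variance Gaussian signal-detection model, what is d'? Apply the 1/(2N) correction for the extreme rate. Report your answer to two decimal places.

The hit rate is 125/125 = 1, so apply the 1/(2N) correction: H → 1 − 1/(2·125) = 0.99600.
z(H) = z(0.99600) = 2.652
z(FA) = z(0.26500) = -0.628
d' = 2.652 − (-0.628) = 3.280

d' = 3.28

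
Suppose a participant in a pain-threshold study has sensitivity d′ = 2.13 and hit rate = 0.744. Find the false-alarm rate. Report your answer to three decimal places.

z(hit rate) = z(0.744) = 0.6557
z(FA) = z(H) − d' = 0.6557 − 2.13 = -1.4743
false-alarm rate = Φ(-1.4743) = 0.0702

false-alarm rate = 0.070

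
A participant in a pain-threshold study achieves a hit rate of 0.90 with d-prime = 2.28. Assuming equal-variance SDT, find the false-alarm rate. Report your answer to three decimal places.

z(hit rate) = z(0.90) = 1.2816
z(FA) = z(H) − d' = 1.2816 − 2.28 = -0.9984
false-alarm rate = Φ(-0.9984) = 0.1590

false-alarm rate = 0.159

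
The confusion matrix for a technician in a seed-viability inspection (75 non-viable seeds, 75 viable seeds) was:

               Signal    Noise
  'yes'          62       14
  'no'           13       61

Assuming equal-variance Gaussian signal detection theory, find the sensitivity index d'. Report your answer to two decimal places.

H = 62/75 = 0.8267
FA = 14/75 = 0.1867
z(H) = z(0.8267) = 0.9412
z(FA) = z(0.1867) = -0.8901
d' = z(H) − z(FA) = 0.9412 − (-0.8901) = 1.8313

d' = 1.83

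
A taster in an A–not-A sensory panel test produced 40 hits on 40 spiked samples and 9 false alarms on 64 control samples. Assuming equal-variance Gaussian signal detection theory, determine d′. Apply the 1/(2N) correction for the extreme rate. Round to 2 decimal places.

d′ = 3.32

The hit rate is 40/40 = 1, so apply the 1/(2N) correction: H → 1 − 1/(2·40) = 0.98750.
z(H) = z(0.98750) = 2.241
z(FA) = z(0.14062) = -1.078
d' = 2.241 − (-1.078) = 3.319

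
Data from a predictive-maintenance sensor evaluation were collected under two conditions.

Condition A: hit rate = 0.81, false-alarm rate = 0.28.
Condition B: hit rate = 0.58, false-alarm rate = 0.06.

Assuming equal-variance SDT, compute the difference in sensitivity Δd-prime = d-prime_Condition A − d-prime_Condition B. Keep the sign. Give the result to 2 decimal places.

Condition A: z(0.81) = 0.878, z(0.28) = -0.583, d' = 1.461
Condition B: z(0.58) = 0.202, z(0.06) = -1.555, d' = 1.757
Δd' = d'_Condition A − d'_Condition B = 1.461 − 1.757 = -0.296
Condition B has the higher sensitivity.

Δd-prime = -0.30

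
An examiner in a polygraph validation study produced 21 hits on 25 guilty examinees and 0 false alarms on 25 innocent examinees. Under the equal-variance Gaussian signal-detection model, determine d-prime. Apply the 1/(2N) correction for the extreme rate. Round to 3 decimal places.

The false-alarm rate is 0/25 = 0, so apply the 1/(2N) correction: FA → 1/(2·25) = 0.02000.
z(H) = z(0.84000) = 0.9945
z(FA) = z(0.02000) = -2.0537
d' = 0.9945 − (-2.0537) = 3.0482

d-prime = 3.048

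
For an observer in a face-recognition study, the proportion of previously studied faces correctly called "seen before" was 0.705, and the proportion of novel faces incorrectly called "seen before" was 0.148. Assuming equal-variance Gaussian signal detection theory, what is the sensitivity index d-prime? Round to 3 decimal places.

z(H) = z(0.705) = 0.5388
z(FA) = z(0.148) = -1.0450
d' = z(H) − z(FA) = 0.5388 − (-1.0450) = 1.5838

d-prime = 1.584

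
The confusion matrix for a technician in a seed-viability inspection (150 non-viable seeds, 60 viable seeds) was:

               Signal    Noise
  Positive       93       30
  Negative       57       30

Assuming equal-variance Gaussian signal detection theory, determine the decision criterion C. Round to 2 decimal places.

H = 93/150 = 0.6200
FA = 30/60 = 0.5000
z(H) = z(0.6200) = 0.3055
z(FA) = z(0.5000) = 0.0000
c = −½·[z(H) + z(FA)] = −0.5 × (0.3055 + 0.0000) = -0.15275
c < 0: the technician has a liberal response bias.

C = -0.15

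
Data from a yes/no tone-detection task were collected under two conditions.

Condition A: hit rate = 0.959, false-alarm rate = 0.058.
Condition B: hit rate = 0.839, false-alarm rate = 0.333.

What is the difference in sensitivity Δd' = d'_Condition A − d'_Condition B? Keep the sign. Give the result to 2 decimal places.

Condition A: z(0.959) = 1.739, z(0.058) = -1.572, d' = 3.311
Condition B: z(0.839) = 0.990, z(0.333) = -0.432, d' = 1.422
Δd' = d'_Condition A − d'_Condition B = 3.311 − 1.422 = 1.889
Condition A has the higher sensitivity.

Δd' = 1.89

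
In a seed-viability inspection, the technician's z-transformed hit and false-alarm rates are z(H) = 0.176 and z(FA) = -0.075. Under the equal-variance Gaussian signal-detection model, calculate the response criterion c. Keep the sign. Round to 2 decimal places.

c = -0.05

c = −½·[z(H) + z(FA)] = −½·(0.176 + (-0.075)) = -0.0505
c < 0: the technician has a liberal response bias.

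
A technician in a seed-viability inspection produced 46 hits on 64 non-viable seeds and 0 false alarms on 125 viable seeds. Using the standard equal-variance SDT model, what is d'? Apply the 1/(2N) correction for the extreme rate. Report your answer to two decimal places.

d' = 3.23

The false-alarm rate is 0/125 = 0, so apply the 1/(2N) correction: FA → 1/(2·125) = 0.00400.
z(H) = z(0.71875) = 0.579
z(FA) = z(0.00400) = -2.652
d' = 0.579 − (-2.652) = 3.231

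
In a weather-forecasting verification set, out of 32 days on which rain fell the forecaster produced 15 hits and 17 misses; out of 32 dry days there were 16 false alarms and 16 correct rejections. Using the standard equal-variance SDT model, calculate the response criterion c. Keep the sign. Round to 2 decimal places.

H = 15/32 = 0.4688
FA = 16/32 = 0.5000
z(H) = z(0.4688) = -0.0783
z(FA) = z(0.5000) = 0.0000
c = −½·[z(H) + z(FA)] = −0.5 × (-0.0783 + 0.0000) = 0.03915
c > 0: the forecaster has a conservative response bias.

c = 0.04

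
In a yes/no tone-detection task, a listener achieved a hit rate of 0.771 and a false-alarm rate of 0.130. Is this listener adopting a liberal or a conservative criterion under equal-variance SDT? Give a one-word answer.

z(H) = 0.742, z(FA) = -1.126
c = −½·(z(H) + z(FA)) = 0.192
c > 0 → conservative criterion (biased toward responding “no”).

conservative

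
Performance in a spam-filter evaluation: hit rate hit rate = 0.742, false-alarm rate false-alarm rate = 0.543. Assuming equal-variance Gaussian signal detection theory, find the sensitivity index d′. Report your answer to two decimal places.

d′ = 0.54

z(0.742) = 0.650, z(0.543) = 0.108
d' = z(H) − z(FA) = 0.650 − 0.108 = 0.542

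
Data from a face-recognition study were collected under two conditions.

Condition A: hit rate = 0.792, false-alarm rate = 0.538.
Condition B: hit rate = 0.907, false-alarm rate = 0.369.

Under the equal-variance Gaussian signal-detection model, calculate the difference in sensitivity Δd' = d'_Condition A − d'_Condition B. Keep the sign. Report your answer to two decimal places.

Δd' = -0.94

Condition A: z(0.792) = 0.813, z(0.538) = 0.095, d' = 0.718
Condition B: z(0.907) = 1.323, z(0.369) = -0.335, d' = 1.658
Δd' = d'_Condition A − d'_Condition B = 0.718 − 1.658 = -0.940
Condition B has the higher sensitivity.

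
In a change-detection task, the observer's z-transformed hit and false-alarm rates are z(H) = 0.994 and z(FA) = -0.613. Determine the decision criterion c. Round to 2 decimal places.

c = -0.19

c = −½·[z(H) + z(FA)] = −½·(0.994 + (-0.613)) = -0.1905
c < 0: the observer has a liberal response bias.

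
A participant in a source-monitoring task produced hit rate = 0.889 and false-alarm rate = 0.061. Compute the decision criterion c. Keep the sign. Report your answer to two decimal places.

c = 0.16

z(H) = z(0.889) = 1.2212
z(FA) = z(0.061) = -1.5464
c = −½·[z(H) + z(FA)] = −0.5 × (1.2212 + (-1.5464)) = 0.1626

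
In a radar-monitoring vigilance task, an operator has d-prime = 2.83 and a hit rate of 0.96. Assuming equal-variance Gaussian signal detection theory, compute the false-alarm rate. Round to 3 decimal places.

false-alarm rate = 0.140

z(hit rate) = z(0.96) = 1.7507
z(FA) = z(H) − d' = 1.7507 − 2.83 = -1.0793
false-alarm rate = Φ(-1.0793) = 0.1402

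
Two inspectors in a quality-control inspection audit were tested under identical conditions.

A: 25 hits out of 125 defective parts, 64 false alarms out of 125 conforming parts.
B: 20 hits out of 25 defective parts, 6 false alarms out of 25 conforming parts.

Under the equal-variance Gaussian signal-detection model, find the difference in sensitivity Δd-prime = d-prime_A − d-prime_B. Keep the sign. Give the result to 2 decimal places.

A: z(0.2000) = -0.842, z(0.5120) = 0.030, d' = -0.872
B: z(0.8000) = 0.842, z(0.2400) = -0.706, d' = 1.548
Δd' = d'_A − d'_B = -0.872 − 1.548 = -2.420
B has the higher sensitivity.

Δd-prime = -2.42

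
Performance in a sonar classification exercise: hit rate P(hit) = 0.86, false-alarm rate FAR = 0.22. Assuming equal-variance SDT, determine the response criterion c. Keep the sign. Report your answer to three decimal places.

z(H) = z(0.86) = 1.0803
z(FA) = z(0.22) = -0.7722
c = −½·[z(H) + z(FA)] = −0.5 × (1.0803 + (-0.7722)) = -0.15405

c = -0.154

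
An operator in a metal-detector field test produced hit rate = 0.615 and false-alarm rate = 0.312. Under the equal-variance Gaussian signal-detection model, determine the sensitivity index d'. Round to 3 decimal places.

d' = 0.783

z(H) = z(0.615) = 0.2924
z(FA) = z(0.312) = -0.4902
d' = z(H) − z(FA) = 0.2924 − (-0.4902) = 0.7826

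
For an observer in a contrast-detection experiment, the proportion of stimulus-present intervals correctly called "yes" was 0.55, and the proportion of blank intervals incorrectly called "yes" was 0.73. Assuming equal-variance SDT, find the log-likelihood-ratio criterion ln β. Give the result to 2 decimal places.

ln β = 0.18

z(H) = z(0.55) = 0.126
z(FA) = z(0.73) = 0.613
ln β = −½·[z(H)² − z(FA)²] = −0.5 × (0.016 − 0.376) = 0.180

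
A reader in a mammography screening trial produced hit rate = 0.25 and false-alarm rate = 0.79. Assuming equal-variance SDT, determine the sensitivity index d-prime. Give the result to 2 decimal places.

d-prime = -1.48

z(H) = z(0.25) = -0.674
z(FA) = z(0.79) = 0.806
d' = z(H) − z(FA) = -0.674 − 0.806 = -1.480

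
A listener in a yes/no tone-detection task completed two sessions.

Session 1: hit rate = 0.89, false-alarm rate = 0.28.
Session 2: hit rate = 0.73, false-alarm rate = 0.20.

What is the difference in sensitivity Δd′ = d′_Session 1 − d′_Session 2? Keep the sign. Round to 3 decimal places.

Δd′ = 0.355

Session 1: z(0.89) = 1.2265, z(0.28) = -0.5828, d' = 1.8093
Session 2: z(0.73) = 0.6128, z(0.20) = -0.8416, d' = 1.4544
Δd' = d'_Session 1 − d'_Session 2 = 1.8093 − 1.4544 = 0.3549
Session 1 has the higher sensitivity.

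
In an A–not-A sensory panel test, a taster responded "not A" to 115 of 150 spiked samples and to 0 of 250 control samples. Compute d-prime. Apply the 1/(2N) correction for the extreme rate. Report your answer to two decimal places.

The false-alarm rate is 0/250 = 0, so apply the 1/(2N) correction: FA → 1/(2·250) = 0.00200.
z(H) = z(0.76667) = 0.728
z(FA) = z(0.00200) = -2.878
d' = 0.728 − (-2.878) = 3.606

d-prime = 3.61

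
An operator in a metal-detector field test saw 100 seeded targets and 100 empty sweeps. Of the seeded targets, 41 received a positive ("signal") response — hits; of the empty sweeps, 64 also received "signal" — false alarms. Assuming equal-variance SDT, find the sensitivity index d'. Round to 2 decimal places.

d' = -0.59

H = 41/100 = 0.4100
FA = 64/100 = 0.6400
z(H) = z(0.4100) = -0.2275
z(FA) = z(0.6400) = 0.3585
d' = z(H) − z(FA) = -0.2275 − 0.3585 = -0.5860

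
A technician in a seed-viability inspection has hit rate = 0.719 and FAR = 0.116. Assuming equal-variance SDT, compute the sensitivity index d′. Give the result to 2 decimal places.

d′ = 1.78

Φ⁻¹(H) = 0.580
Φ⁻¹(FA) = -1.195
d' = z(H) − z(FA) = 0.580 − (-1.195) = 1.775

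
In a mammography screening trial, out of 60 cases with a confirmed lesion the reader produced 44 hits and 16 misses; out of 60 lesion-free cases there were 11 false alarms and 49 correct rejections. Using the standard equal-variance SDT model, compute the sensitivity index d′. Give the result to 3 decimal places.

d′ = 1.526

H = 44/60 = 0.7333
FA = 11/60 = 0.1833
Φ⁻¹(H) = Φ⁻¹(0.7333) = 0.6228
Φ⁻¹(FA) = Φ⁻¹(0.1833) = -0.9029
d' = z(H) − z(FA) = 0.6228 − (-0.9029) = 1.5257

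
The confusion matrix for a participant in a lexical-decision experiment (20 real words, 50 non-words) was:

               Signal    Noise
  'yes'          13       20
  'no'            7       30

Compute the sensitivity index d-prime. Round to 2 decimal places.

H = 13/20 = 0.6500
FA = 20/50 = 0.4000
z(0.6500) = 0.3853, z(0.4000) = -0.2533
d' = z(H) − z(FA) = 0.3853 − (-0.2533) = 0.6386

d-prime = 0.64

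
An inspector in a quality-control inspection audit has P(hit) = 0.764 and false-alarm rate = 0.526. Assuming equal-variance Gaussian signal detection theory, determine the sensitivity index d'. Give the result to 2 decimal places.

Φ⁻¹(H) = 0.719
Φ⁻¹(FA) = 0.065
d' = z(H) − z(FA) = 0.719 − 0.065 = 0.654

d' = 0.65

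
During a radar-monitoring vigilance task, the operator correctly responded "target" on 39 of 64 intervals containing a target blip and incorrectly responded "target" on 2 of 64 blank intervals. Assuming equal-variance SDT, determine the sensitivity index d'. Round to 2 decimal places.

d' = 2.14

H = 39/64 = 0.6094
FA = 2/64 = 0.0312
z(H) = 0.278
z(FA) = -1.863
d' = z(H) − z(FA) = 0.278 − (-1.863) = 2.141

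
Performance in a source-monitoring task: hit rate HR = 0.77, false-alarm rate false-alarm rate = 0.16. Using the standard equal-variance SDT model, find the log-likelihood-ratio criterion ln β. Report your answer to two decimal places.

z(H) = 0.739
z(FA) = -0.994
ln β = −½·[z(H)² − z(FA)²] = −0.5 × (0.546 − 0.988) = 0.221

ln β = 0.22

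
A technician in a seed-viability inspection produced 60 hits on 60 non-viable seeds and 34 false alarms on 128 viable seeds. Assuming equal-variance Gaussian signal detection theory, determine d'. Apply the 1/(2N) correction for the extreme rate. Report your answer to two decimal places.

The hit rate is 60/60 = 1, so apply the 1/(2N) correction: H → 1 − 1/(2·60) = 0.99167.
z(H) = z(0.99167) = 2.394
z(FA) = z(0.26562) = -0.626
d' = 2.394 − (-0.626) = 3.020

d' = 3.02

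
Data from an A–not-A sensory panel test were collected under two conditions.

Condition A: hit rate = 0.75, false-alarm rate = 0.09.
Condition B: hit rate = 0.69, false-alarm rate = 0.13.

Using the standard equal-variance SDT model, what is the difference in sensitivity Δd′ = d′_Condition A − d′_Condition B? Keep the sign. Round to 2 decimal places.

Condition A: z(0.75) = 0.674, z(0.09) = -1.341, d' = 2.015
Condition B: z(0.69) = 0.496, z(0.13) = -1.126, d' = 1.622
Δd' = d'_Condition A − d'_Condition B = 2.015 − 1.622 = 0.393
Condition A has the higher sensitivity.

Δd′ = 0.39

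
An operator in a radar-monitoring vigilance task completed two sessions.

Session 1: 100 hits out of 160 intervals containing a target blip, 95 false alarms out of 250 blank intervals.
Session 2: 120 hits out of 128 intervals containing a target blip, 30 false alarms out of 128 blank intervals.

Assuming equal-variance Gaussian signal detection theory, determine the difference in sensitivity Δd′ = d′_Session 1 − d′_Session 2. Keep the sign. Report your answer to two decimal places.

Session 1: z(0.6250) = 0.319, z(0.3800) = -0.305, d' = 0.624
Session 2: z(0.9375) = 1.534, z(0.2344) = -0.724, d' = 2.258
Δd' = d'_Session 1 − d'_Session 2 = 0.624 − 2.258 = -1.634
Session 2 has the higher sensitivity.

Δd′ = -1.63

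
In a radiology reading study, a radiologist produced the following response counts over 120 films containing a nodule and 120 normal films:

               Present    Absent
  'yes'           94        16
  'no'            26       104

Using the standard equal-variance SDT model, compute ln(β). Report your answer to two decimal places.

ln β = 0.31

H = 94/120 = 0.7833
FA = 16/120 = 0.1333
z(0.7833) = 0.783, z(0.1333) = -1.111
ln β = −½·[z(H)² − z(FA)²] = −0.5 × (0.613 − 1.234) = 0.3105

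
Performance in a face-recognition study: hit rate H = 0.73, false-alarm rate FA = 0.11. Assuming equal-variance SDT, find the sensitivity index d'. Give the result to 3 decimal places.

d' = 1.839

z(0.73) = 0.6128, z(0.11) = -1.2265
d' = z(H) − z(FA) = 0.6128 − (-1.2265) = 1.8393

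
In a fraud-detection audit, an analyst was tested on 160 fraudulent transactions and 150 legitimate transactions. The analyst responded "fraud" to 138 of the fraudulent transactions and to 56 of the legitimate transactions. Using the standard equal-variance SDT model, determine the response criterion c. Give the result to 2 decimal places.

c = -0.38

H = 138/160 = 0.8625
FA = 56/150 = 0.3733
Φ⁻¹(0.8625) = 1.092, Φ⁻¹(0.3733) = -0.323
c = −½·[z(H) + z(FA)] = −0.5 × (1.092 + (-0.323)) = -0.3845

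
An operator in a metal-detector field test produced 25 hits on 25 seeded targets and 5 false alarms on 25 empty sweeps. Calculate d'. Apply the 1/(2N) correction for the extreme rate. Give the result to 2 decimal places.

d' = 2.90

The hit rate is 25/25 = 1, so apply the 1/(2N) correction: H → 1 − 1/(2·25) = 0.98000.
z(H) = z(0.98000) = 2.054
z(FA) = z(0.20000) = -0.842
d' = 2.054 − (-0.842) = 2.896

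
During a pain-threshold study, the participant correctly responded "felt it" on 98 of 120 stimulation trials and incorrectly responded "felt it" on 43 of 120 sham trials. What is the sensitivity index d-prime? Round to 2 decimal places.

H = 98/120 = 0.8167
FA = 43/120 = 0.3583
Φ⁻¹(H) = Φ⁻¹(0.8167) = 0.9029
Φ⁻¹(FA) = Φ⁻¹(0.3583) = -0.3630
d' = z(H) − z(FA) = 0.9029 − (-0.3630) = 1.2659

d-prime = 1.27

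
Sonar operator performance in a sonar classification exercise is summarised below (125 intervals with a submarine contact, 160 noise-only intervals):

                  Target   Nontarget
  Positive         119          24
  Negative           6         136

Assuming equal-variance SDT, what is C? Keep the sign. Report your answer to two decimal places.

H = 119/125 = 0.9520
FA = 24/160 = 0.1500
z(0.9520) = 1.665, z(0.1500) = -1.036
c = −½·[z(H) + z(FA)] = −0.5 × (1.665 + (-1.036)) = -0.3145
c < 0: the sonar operator has a liberal response bias.

C = -0.31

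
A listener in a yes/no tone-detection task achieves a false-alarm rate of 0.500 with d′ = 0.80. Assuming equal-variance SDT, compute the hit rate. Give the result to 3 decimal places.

hit rate = 0.788

z(false-alarm rate) = z(0.500) = 0.0000
z(H) = z(FA) + d' = 0.0000 + 0.80 = 0.8000
hit rate = Φ(0.8000) = 0.7881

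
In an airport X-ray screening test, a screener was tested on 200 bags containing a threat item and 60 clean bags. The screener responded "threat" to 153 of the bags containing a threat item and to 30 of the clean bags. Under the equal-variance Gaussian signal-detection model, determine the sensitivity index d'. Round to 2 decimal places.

d' = 0.72

H = 153/200 = 0.7650
FA = 30/60 = 0.5000
z(H) = 0.7225
z(FA) = 0.0000
d' = z(H) − z(FA) = 0.7225 − 0.0000 = 0.7225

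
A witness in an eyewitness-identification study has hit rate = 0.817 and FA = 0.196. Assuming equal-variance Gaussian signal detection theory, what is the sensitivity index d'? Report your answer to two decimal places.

Φ⁻¹(0.817) = 0.9040, Φ⁻¹(0.196) = -0.8560
d' = z(H) − z(FA) = 0.9040 − (-0.8560) = 1.7600

d' = 1.76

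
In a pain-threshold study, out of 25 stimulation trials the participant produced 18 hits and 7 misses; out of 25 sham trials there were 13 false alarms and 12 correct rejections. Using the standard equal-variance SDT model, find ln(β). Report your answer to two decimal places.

H = 18/25 = 0.7200
FA = 13/25 = 0.5200
z(H) = z(0.7200) = 0.583
z(FA) = z(0.5200) = 0.050
ln β = −½·[z(H)² − z(FA)²] = −0.5 × (0.340 − 0.003) = -0.1685

ln β = -0.17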